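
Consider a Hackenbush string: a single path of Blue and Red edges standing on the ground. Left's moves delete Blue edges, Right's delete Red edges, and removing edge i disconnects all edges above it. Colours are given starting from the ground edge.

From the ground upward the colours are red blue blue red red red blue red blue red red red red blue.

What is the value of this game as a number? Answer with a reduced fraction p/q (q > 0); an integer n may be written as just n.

G(r) = { ∅ | 0 } ⇒ -1
G(rb) = { -1 | 0 } ⇒ -1/2
G(rbb) = { -1; -1/2 | 0 } ⇒ -1/4
G(rbbr) = { -1; -1/2 | -1/4; 0 } ⇒ -3/8
G(rbbrr) = { -1; -1/2 | -3/8; -1/4; 0 } ⇒ -7/16
G(rbbrrr) = { -1; -1/2 | -7/16; -3/8; -1/4; 0 } ⇒ -15/32
G(rbbrrrb) = { -1; -1/2; -15/32 | -7/16; -3/8; -1/4; 0 } ⇒ -29/64
G(rbbrrrbr) = { -1; -1/2; -15/32 | -29/64; -7/16; -3/8; -1/4; 0 } ⇒ -59/128
G(rbbrrrbrb) = { -1; -1/2; -15/32; -59/128 | -29/64; -7/16; -3/8; -1/4; 0 } ⇒ -117/256
G(rbbrrrbrbr) = { -1; -1/2; -15/32; -59/128 | -117/256; -29/64; -7/16; -3/8; -1/4; 0 } ⇒ -235/512
G(rbbrrrbrbrr) = { -1; -1/2; -15/32; -59/128 | -235/512; -117/256; -29/64; -7/16; -3/8; -1/4; 0 } ⇒ -471/1024
G(rbbrrrbrbrrr) = { -1; -1/2; -15/32; -59/128 | -471/1024; -235/512; -117/256; -29/64; -7/16; -3/8; -1/4; 0 } ⇒ -943/2048
G(rbbrrrbrbrrrr) = { -1; -1/2; -15/32; -59/128 | -943/2048; -471/1024; -235/512; -117/256; -29/64; -7/16; -3/8; -1/4; 0 } ⇒ -1887/4096
G(rbbrrrbrbrrrrb) = { -1; -1/2; -15/32; -59/128; -1887/4096 | -943/2048; -471/1024; -235/512; -117/256; -29/64; -7/16; -3/8; -1/4; 0 } ⇒ -3773/8192

-3773/8192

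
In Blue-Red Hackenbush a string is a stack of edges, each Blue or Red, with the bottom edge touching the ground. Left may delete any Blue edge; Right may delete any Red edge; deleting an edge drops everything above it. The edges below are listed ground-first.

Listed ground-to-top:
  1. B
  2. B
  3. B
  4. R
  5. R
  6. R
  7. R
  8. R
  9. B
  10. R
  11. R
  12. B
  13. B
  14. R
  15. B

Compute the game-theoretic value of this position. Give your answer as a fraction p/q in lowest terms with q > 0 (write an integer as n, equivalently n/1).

8347/4096

1 of 15 · B · max L 0 · min R +∞ → 1
2 of 15 · BB · max L 1 · min R +∞ → 2
3 of 15 · BBB · max L 2 · min R +∞ → 3
4 of 15 · BBBR · max L 2 · min R 3 → 5/2
5 of 15 · BBBRR · max L 2 · min R 5/2 → 9/4
6 of 15 · BBBRRR · max L 2 · min R 9/4 → 17/8
7 of 15 · BBBRRRR · max L 2 · min R 17/8 → 33/16
8 of 15 · BBBRRRRR · max L 2 · min R 33/16 → 65/32
9 of 15 · BBBRRRRRB · max L 65/32 · min R 33/16 → 131/64
10 of 15 · BBBRRRRRBR · max L 65/32 · min R 131/64 → 261/128
11 of 15 · BBBRRRRRBRR · max L 65/32 · min R 261/128 → 521/256
12 of 15 · BBBRRRRRBRRB · max L 521/256 · min R 261/128 → 1043/512
13 of 15 · BBBRRRRRBRRBB · max L 1043/512 · min R 261/128 → 2087/1024
14 of 15 · BBBRRRRRBRRBBR · max L 1043/512 · min R 2087/1024 → 4173/2048
15 of 15 · BBBRRRRRBRRBBRB · max L 4173/2048 · min R 2087/1024 → 8347/4096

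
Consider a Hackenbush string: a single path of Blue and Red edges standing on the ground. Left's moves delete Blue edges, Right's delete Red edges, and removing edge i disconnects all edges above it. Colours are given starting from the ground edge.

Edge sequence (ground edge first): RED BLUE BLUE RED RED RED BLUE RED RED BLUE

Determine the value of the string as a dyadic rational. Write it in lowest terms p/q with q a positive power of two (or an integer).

R: Left { none }, Right { 0 } → simplest -1
RB: Left { -1 }, Right { 0 } → simplest -1/2
RBB: Left { -1, -1/2 }, Right { 0 } → simplest -1/4
RBBR: Left { -1, -1/2 }, Right { -1/4, 0 } → simplest -3/8
RBBRR: Left { -1, -1/2 }, Right { -3/8, -1/4, 0 } → simplest -7/16
RBBRRR: Left { -1, -1/2 }, Right { -7/16, -3/8, -1/4, 0 } → simplest -15/32
RBBRRRB: Left { -1, -1/2, -15/32 }, Right { -7/16, -3/8, -1/4, 0 } → simplest -29/64
RBBRRRBR: Left { -1, -1/2, -15/32 }, Right { -29/64, -7/16, -3/8, -1/4, 0 } → simplest -59/128
RBBRRRBRR: Left { -1, -1/2, -15/32 }, Right { -59/128, -29/64, -7/16, -3/8, -1/4, 0 } → simplest -119/256
RBBRRRBRRB: Left { -1, -1/2, -15/32, -119/256 }, Right { -59/128, -29/64, -7/16, -3/8, -1/4, 0 } → simplest -237/512

-237/512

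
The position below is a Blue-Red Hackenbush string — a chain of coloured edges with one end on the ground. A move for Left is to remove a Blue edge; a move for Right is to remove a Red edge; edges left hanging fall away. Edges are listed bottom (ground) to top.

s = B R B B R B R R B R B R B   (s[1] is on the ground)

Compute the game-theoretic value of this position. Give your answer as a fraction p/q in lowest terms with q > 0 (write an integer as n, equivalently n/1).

Recurse on prefixes of the 13-edge string B R B B R B R R B R B R B:
G_1 [B]  L=[0]  R=[(no moves)]  -> 1
G_2 [BR]  L=[0]  R=[1]  -> 1/2
G_3 [BRB]  L=[0 1/2]  R=[1]  -> 3/4
G_4 [BRBB]  L=[0 1/2 3/4]  R=[1]  -> 7/8
G_5 [BRBBR]  L=[0 1/2 3/4]  R=[7/8 1]  -> 13/16
G_6 [BRBBRB]  L=[0 1/2 3/4 13/16]  R=[7/8 1]  -> 27/32
G_7 [BRBBRBR]  L=[0 1/2 3/4 13/16]  R=[27/32 7/8 1]  -> 53/64
G_8 [BRBBRBRR]  L=[0 1/2 3/4 13/16]  R=[53/64 27/32 7/8 1]  -> 105/128
G_9 [BRBBRBRRB]  L=[0 1/2 3/4 13/16 105/128]  R=[53/64 27/32 7/8 1]  -> 211/256
G_10 [BRBBRBRRBR]  L=[0 1/2 3/4 13/16 105/128]  R=[211/256 53/64 27/32 7/8 1]  -> 421/512
G_11 [BRBBRBRRBRB]  L=[0 1/2 3/4 13/16 105/128 421/512]  R=[211/256 53/64 27/32 7/8 1]  -> 843/1024
G_12 [BRBBRBRRBRBR]  L=[0 1/2 3/4 13/16 105/128 421/512]  R=[843/1024 211/256 53/64 27/32 7/8 1]  -> 1685/2048
G_13 [BRBBRBRRBRBRB]  L=[0 1/2 3/4 13/16 105/128 421/512 1685/2048]  R=[843/1024 211/256 53/64 27/32 7/8 1]  -> 3371/4096

3371/4096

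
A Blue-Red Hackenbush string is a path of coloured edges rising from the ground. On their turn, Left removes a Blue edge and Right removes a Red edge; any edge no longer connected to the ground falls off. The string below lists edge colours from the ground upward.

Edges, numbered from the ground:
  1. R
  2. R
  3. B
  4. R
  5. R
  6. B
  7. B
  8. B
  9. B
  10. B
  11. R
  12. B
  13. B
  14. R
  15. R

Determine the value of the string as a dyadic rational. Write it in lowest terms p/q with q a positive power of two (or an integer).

1 of 15 · R · max L −∞ · min R 0 — -1
2 of 15 · RR · max L −∞ · min R -1 — -2
3 of 15 · RRB · max L -2 · min R -1 — -3/2
4 of 15 · RRBR · max L -2 · min R -3/2 — -7/4
5 of 15 · RRBRR · max L -2 · min R -7/4 — -15/8
6 of 15 · RRBRRB · max L -15/8 · min R -7/4 — -29/16
7 of 15 · RRBRRBB · max L -29/16 · min R -7/4 — -57/32
8 of 15 · RRBRRBBB · max L -57/32 · min R -7/4 — -113/64
9 of 15 · RRBRRBBBB · max L -113/64 · min R -7/4 — -225/128
10 of 15 · RRBRRBBBBB · max L -225/128 · min R -7/4 — -449/256
11 of 15 · RRBRRBBBBBR · max L -225/128 · min R -449/256 — -899/512
12 of 15 · RRBRRBBBBBRB · max L -899/512 · min R -449/256 — -1797/1024
13 of 15 · RRBRRBBBBBRBB · max L -1797/1024 · min R -449/256 — -3593/2048
14 of 15 · RRBRRBBBBBRBBR · max L -1797/1024 · min R -3593/2048 — -7187/4096
15 of 15 · RRBRRBBBBBRBBRR · max L -1797/1024 · min R -7187/4096 — -14375/8192

-14375/8192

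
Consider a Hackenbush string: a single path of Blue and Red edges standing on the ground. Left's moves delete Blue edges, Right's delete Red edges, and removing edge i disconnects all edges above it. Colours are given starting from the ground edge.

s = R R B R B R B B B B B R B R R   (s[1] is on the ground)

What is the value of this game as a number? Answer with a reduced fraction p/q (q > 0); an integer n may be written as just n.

step 1: add R to get R; options L={  } R={ 0 } => -1
step 2: add R to get RR; options L={  } R={ -1, 0 } => -2
step 3: add B to get RRB; options L={ -2 } R={ -1, 0 } => -3/2
step 4: add R to get RRBR; options L={ -2 } R={ -3/2, -1, 0 } => -7/4
step 5: add B to get RRBRB; options L={ -2, -7/4 } R={ -3/2, -1, 0 } => -13/8
step 6: add R to get RRBRBR; options L={ -2, -7/4 } R={ -13/8, -3/2, -1, 0 } => -27/16
step 7: add B to get RRBRBRB; options L={ -2, -7/4, -27/16 } R={ -13/8, -3/2, -1, 0 } => -53/32
step 8: add B to get RRBRBRBB; options L={ -2, -7/4, -27/16, -53/32 } R={ -13/8, -3/2, -1, 0 } => -105/64
step 9: add B to get RRBRBRBBB; options L={ -2, -7/4, -27/16, -53/32, -105/64 } R={ -13/8, -3/2, -1, 0 } => -209/128
step 10: add B to get RRBRBRBBBB; options L={ -2, -7/4, -27/16, -53/32, -105/64, -209/128 } R={ -13/8, -3/2, -1, 0 } => -417/256
step 11: add B to get RRBRBRBBBBB; options L={ -2, -7/4, -27/16, -53/32, -105/64, -209/128, -417/256 } R={ -13/8, -3/2, -1, 0 } => -833/512
step 12: add R to get RRBRBRBBBBBR; options L={ -2, -7/4, -27/16, -53/32, -105/64, -209/128, -417/256 } R={ -833/512, -13/8, -3/2, -1, 0 } => -1667/1024
step 13: add B to get RRBRBRBBBBBRB; options L={ -2, -7/4, -27/16, -53/32, -105/64, -209/128, -417/256, -1667/1024 } R={ -833/512, -13/8, -3/2, -1, 0 } => -3333/2048
step 14: add R to get RRBRBRBBBBBRBR; options L={ -2, -7/4, -27/16, -53/32, -105/64, -209/128, -417/256, -1667/1024 } R={ -3333/2048, -833/512, -13/8, -3/2, -1, 0 } => -6667/4096
step 15: add R to get RRBRBRBBBBBRBRR; options L={ -2, -7/4, -27/16, -53/32, -105/64, -209/128, -417/256, -1667/1024 } R={ -6667/4096, -3333/2048, -833/512, -13/8, -3/2, -1, 0 } => -13335/8192

-13335/8192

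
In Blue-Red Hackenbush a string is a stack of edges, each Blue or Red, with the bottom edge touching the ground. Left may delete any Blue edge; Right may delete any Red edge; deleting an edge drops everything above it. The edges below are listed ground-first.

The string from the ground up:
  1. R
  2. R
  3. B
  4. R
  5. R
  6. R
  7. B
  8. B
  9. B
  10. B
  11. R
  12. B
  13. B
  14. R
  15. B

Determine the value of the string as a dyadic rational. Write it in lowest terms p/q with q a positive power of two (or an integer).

edge 1 of 15 (R): { — | 0 } ⇒ -1
edge 2 of 15 (R): { — | -1; 0 } ⇒ -2
edge 3 of 15 (B): { -2 | -1; 0 } ⇒ -3/2
edge 4 of 15 (R): { -2 | -3/2; -1; 0 } ⇒ -7/4
edge 5 of 15 (R): { -2 | -7/4; -3/2; -1; 0 } ⇒ -15/8
edge 6 of 15 (R): { -2 | -15/8; -7/4; -3/2; -1; 0 } ⇒ -31/16
edge 7 of 15 (B): { -2; -31/16 | -15/8; -7/4; -3/2; -1; 0 } ⇒ -61/32
edge 8 of 15 (B): { -2; -31/16; -61/32 | -15/8; -7/4; -3/2; -1; 0 } ⇒ -121/64
edge 9 of 15 (B): { -2; -31/16; -61/32; -121/64 | -15/8; -7/4; -3/2; -1; 0 } ⇒ -241/128
edge 10 of 15 (B): { -2; -31/16; -61/32; -121/64; -241/128 | -15/8; -7/4; -3/2; -1; 0 } ⇒ -481/256
edge 11 of 15 (R): { -2; -31/16; -61/32; -121/64; -241/128 | -481/256; -15/8; -7/4; -3/2; -1; 0 } ⇒ -963/512
edge 12 of 15 (B): { -2; -31/16; -61/32; -121/64; -241/128; -963/512 | -481/256; -15/8; -7/4; -3/2; -1; 0 } ⇒ -1925/1024
edge 13 of 15 (B): { -2; -31/16; -61/32; -121/64; -241/128; -963/512; -1925/1024 | -481/256; -15/8; -7/4; -3/2; -1; 0 } ⇒ -3849/2048
edge 14 of 15 (R): { -2; -31/16; -61/32; -121/64; -241/128; -963/512; -1925/1024 | -3849/2048; -481/256; -15/8; -7/4; -3/2; -1; 0 } ⇒ -7699/4096
edge 15 of 15 (B): { -2; -31/16; -61/32; -121/64; -241/128; -963/512; -1925/1024; -7699/4096 | -3849/2048; -481/256; -15/8; -7/4; -3/2; -1; 0 } ⇒ -15397/8192

-15397/8192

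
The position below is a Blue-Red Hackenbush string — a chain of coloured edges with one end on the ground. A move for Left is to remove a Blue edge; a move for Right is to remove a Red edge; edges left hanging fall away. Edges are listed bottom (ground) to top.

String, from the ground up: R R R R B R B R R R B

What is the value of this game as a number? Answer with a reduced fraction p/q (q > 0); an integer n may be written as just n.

-477/128

step 1: add R to get R; options L={ none } R={ 0 } → -1
step 2: add R to get RR; options L={ none } R={ -1; 0 } → -2
step 3: add R to get RRR; options L={ none } R={ -2; -1; 0 } → -3
step 4: add R to get RRRR; options L={ none } R={ -3; -2; -1; 0 } → -4
step 5: add B to get RRRRB; options L={ -4 } R={ -3; -2; -1; 0 } → -7/2
step 6: add R to get RRRRBR; options L={ -4 } R={ -7/2; -3; -2; -1; 0 } → -15/4
step 7: add B to get RRRRBRB; options L={ -4; -15/4 } R={ -7/2; -3; -2; -1; 0 } → -29/8
step 8: add R to get RRRRBRBR; options L={ -4; -15/4 } R={ -29/8; -7/2; -3; -2; -1; 0 } → -59/16
step 9: add R to get RRRRBRBRR; options L={ -4; -15/4 } R={ -59/16; -29/8; -7/2; -3; -2; -1; 0 } → -119/32
step 10: add R to get RRRRBRBRRR; options L={ -4; -15/4 } R={ -119/32; -59/16; -29/8; -7/2; -3; -2; -1; 0 } → -239/64
step 11: add B to get RRRRBRBRRRB; options L={ -4; -15/4; -239/64 } R={ -119/32; -59/16; -29/8; -7/2; -3; -2; -1; 0 } → -477/128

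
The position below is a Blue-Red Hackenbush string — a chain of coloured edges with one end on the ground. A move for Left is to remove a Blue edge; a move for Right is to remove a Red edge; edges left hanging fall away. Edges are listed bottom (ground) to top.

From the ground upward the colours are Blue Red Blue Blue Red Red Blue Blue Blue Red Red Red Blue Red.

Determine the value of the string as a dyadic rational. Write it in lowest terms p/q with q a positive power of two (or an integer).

G_1 [B]  L=[0]  R=[]  → 1
G_2 [BR]  L=[0]  R=[1]  → 1/2
G_3 [BRB]  L=[0; 1/2]  R=[1]  → 3/4
G_4 [BRBB]  L=[0; 1/2; 3/4]  R=[1]  → 7/8
G_5 [BRBBR]  L=[0; 1/2; 3/4]  R=[7/8; 1]  → 13/16
G_6 [BRBBRR]  L=[0; 1/2; 3/4]  R=[13/16; 7/8; 1]  → 25/32
G_7 [BRBBRRB]  L=[0; 1/2; 3/4; 25/32]  R=[13/16; 7/8; 1]  → 51/64
G_8 [BRBBRRBB]  L=[0; 1/2; 3/4; 25/32; 51/64]  R=[13/16; 7/8; 1]  → 103/128
G_9 [BRBBRRBBB]  L=[0; 1/2; 3/4; 25/32; 51/64; 103/128]  R=[13/16; 7/8; 1]  → 207/256
G_10 [BRBBRRBBBR]  L=[0; 1/2; 3/4; 25/32; 51/64; 103/128]  R=[207/256; 13/16; 7/8; 1]  → 413/512
G_11 [BRBBRRBBBRR]  L=[0; 1/2; 3/4; 25/32; 51/64; 103/128]  R=[413/512; 207/256; 13/16; 7/8; 1]  → 825/1024
G_12 [BRBBRRBBBRRR]  L=[0; 1/2; 3/4; 25/32; 51/64; 103/128]  R=[825/1024; 413/512; 207/256; 13/16; 7/8; 1]  → 1649/2048
G_13 [BRBBRRBBBRRRB]  L=[0; 1/2; 3/4; 25/32; 51/64; 103/128; 1649/2048]  R=[825/1024; 413/512; 207/256; 13/16; 7/8; 1]  → 3299/4096
G_14 [BRBBRRBBBRRRBR]  L=[0; 1/2; 3/4; 25/32; 51/64; 103/128; 1649/2048]  R=[3299/4096; 825/1024; 413/512; 207/256; 13/16; 7/8; 1]  → 6597/8192

6597/8192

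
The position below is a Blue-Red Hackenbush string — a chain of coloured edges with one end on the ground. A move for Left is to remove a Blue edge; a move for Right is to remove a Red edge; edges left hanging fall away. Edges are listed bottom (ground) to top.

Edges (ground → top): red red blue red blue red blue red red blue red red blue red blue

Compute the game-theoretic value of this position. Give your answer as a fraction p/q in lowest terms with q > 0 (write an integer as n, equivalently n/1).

Prefix values for red red blue red blue red blue red red blue red red blue red blue via {L|R} + simplicity:
G(r) = { none | 0 } -> -1
G(rr) = { none | -1; 0 } -> -2
G(rrb) = { -2 | -1; 0 } -> -3/2
G(rrbr) = { -2 | -3/2; -1; 0 } -> -7/4
G(rrbrb) = { -2; -7/4 | -3/2; -1; 0 } -> -13/8
G(rrbrbr) = { -2; -7/4 | -13/8; -3/2; -1; 0 } -> -27/16
G(rrbrbrb) = { -2; -7/4; -27/16 | -13/8; -3/2; -1; 0 } -> -53/32
G(rrbrbrbr) = { -2; -7/4; -27/16 | -53/32; -13/8; -3/2; -1; 0 } -> -107/64
G(rrbrbrbrr) = { -2; -7/4; -27/16 | -107/64; -53/32; -13/8; -3/2; -1; 0 } -> -215/128
G(rrbrbrbrrb) = { -2; -7/4; -27/16; -215/128 | -107/64; -53/32; -13/8; -3/2; -1; 0 } -> -429/256
G(rrbrbrbrrbr) = { -2; -7/4; -27/16; -215/128 | -429/256; -107/64; -53/32; -13/8; -3/2; -1; 0 } -> -859/512
G(rrbrbrbrrbrr) = { -2; -7/4; -27/16; -215/128 | -859/512; -429/256; -107/64; -53/32; -13/8; -3/2; -1; 0 } -> -1719/1024
G(rrbrbrbrrbrrb) = { -2; -7/4; -27/16; -215/128; -1719/1024 | -859/512; -429/256; -107/64; -53/32; -13/8; -3/2; -1; 0 } -> -3437/2048
G(rrbrbrbrrbrrbr) = { -2; -7/4; -27/16; -215/128; -1719/1024 | -3437/2048; -859/512; -429/256; -107/64; -53/32; -13/8; -3/2; -1; 0 } -> -6875/4096
G(rrbrbrbrrbrrbrb) = { -2; -7/4; -27/16; -215/128; -1719/1024; -6875/4096 | -3437/2048; -859/512; -429/256; -107/64; -53/32; -13/8; -3/2; -1; 0 } -> -13749/8192

-13749/8192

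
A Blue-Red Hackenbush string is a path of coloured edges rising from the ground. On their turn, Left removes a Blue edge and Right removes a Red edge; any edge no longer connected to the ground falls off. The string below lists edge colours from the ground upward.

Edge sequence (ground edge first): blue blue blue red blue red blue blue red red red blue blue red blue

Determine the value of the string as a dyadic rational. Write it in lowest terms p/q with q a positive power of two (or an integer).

11035/4096

Recurse on prefixes of the 15-edge string blue blue blue red blue red blue blue red red red blue blue red blue:
step 1: add blue to get b; options L={ 0 } R={ (no moves) } -> 1
step 2: add blue to get bb; options L={ 0, 1 } R={ (no moves) } -> 2
step 3: add blue to get bbb; options L={ 0, 1, 2 } R={ (no moves) } -> 3
step 4: add red to get bbbr; options L={ 0, 1, 2 } R={ 3 } -> 5/2
step 5: add blue to get bbbrb; options L={ 0, 1, 2, 5/2 } R={ 3 } -> 11/4
step 6: add red to get bbbrbr; options L={ 0, 1, 2, 5/2 } R={ 11/4, 3 } -> 21/8
step 7: add blue to get bbbrbrb; options L={ 0, 1, 2, 5/2, 21/8 } R={ 11/4, 3 } -> 43/16
step 8: add blue to get bbbrbrbb; options L={ 0, 1, 2, 5/2, 21/8, 43/16 } R={ 11/4, 3 } -> 87/32
step 9: add red to get bbbrbrbbr; options L={ 0, 1, 2, 5/2, 21/8, 43/16 } R={ 87/32, 11/4, 3 } -> 173/64
step 10: add red to get bbbrbrbbrr; options L={ 0, 1, 2, 5/2, 21/8, 43/16 } R={ 173/64, 87/32, 11/4, 3 } -> 345/128
step 11: add red to get bbbrbrbbrrr; options L={ 0, 1, 2, 5/2, 21/8, 43/16 } R={ 345/128, 173/64, 87/32, 11/4, 3 } -> 689/256
step 12: add blue to get bbbrbrbbrrrb; options L={ 0, 1, 2, 5/2, 21/8, 43/16, 689/256 } R={ 345/128, 173/64, 87/32, 11/4, 3 } -> 1379/512
step 13: add blue to get bbbrbrbbrrrbb; options L={ 0, 1, 2, 5/2, 21/8, 43/16, 689/256, 1379/512 } R={ 345/128, 173/64, 87/32, 11/4, 3 } -> 2759/1024
step 14: add red to get bbbrbrbbrrrbbr; options L={ 0, 1, 2, 5/2, 21/8, 43/16, 689/256, 1379/512 } R={ 2759/1024, 345/128, 173/64, 87/32, 11/4, 3 } -> 5517/2048
step 15: add blue to get bbbrbrbbrrrbbrb; options L={ 0, 1, 2, 5/2, 21/8, 43/16, 689/256, 1379/512, 5517/2048 } R={ 2759/1024, 345/128, 173/64, 87/32, 11/4, 3 } -> 11035/4096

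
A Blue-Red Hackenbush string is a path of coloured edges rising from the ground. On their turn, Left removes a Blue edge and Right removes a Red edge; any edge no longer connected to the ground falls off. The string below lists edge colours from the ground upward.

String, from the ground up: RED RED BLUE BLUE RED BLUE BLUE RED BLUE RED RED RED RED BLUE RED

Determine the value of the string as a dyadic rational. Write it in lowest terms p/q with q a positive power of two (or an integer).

-10619/8192

val(R) = { — | 0 } so -1
val(RR) = { — | -1,0 } so -2
val(RRB) = { -2 | -1,0 } so -3/2
val(RRBB) = { -2,-3/2 | -1,0 } so -5/4
val(RRBBR) = { -2,-3/2 | -5/4,-1,0 } so -11/8
val(RRBBRB) = { -2,-3/2,-11/8 | -5/4,-1,0 } so -21/16
val(RRBBRBB) = { -2,-3/2,-11/8,-21/16 | -5/4,-1,0 } so -41/32
val(RRBBRBBR) = { -2,-3/2,-11/8,-21/16 | -41/32,-5/4,-1,0 } so -83/64
val(RRBBRBBRB) = { -2,-3/2,-11/8,-21/16,-83/64 | -41/32,-5/4,-1,0 } so -165/128
val(RRBBRBBRBR) = { -2,-3/2,-11/8,-21/16,-83/64 | -165/128,-41/32,-5/4,-1,0 } so -331/256
val(RRBBRBBRBRR) = { -2,-3/2,-11/8,-21/16,-83/64 | -331/256,-165/128,-41/32,-5/4,-1,0 } so -663/512
val(RRBBRBBRBRRR) = { -2,-3/2,-11/8,-21/16,-83/64 | -663/512,-331/256,-165/128,-41/32,-5/4,-1,0 } so -1327/1024
val(RRBBRBBRBRRRR) = { -2,-3/2,-11/8,-21/16,-83/64 | -1327/1024,-663/512,-331/256,-165/128,-41/32,-5/4,-1,0 } so -2655/2048
val(RRBBRBBRBRRRRB) = { -2,-3/2,-11/8,-21/16,-83/64,-2655/2048 | -1327/1024,-663/512,-331/256,-165/128,-41/32,-5/4,-1,0 } so -5309/4096
val(RRBBRBBRBRRRRBR) = { -2,-3/2,-11/8,-21/16,-83/64,-2655/2048 | -5309/4096,-1327/1024,-663/512,-331/256,-165/128,-41/32,-5/4,-1,0 } so -10619/8192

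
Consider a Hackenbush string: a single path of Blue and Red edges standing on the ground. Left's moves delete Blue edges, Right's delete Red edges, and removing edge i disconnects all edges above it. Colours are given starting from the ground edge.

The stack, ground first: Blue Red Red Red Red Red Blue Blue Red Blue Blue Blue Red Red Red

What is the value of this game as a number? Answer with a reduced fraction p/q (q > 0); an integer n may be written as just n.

881/16384

val_1 [B]  L=[0]  R=[(no moves)]  ⇒ 1
val_2 [BR]  L=[0]  R=[1]  ⇒ 1/2
val_3 [BRR]  L=[0]  R=[1/2,1]  ⇒ 1/4
val_4 [BRRR]  L=[0]  R=[1/4,1/2,1]  ⇒ 1/8
val_5 [BRRRR]  L=[0]  R=[1/8,1/4,1/2,1]  ⇒ 1/16
val_6 [BRRRRR]  L=[0]  R=[1/16,1/8,1/4,1/2,1]  ⇒ 1/32
val_7 [BRRRRRB]  L=[0,1/32]  R=[1/16,1/8,1/4,1/2,1]  ⇒ 3/64
val_8 [BRRRRRBB]  L=[0,1/32,3/64]  R=[1/16,1/8,1/4,1/2,1]  ⇒ 7/128
val_9 [BRRRRRBBR]  L=[0,1/32,3/64]  R=[7/128,1/16,1/8,1/4,1/2,1]  ⇒ 13/256
val_10 [BRRRRRBBRB]  L=[0,1/32,3/64,13/256]  R=[7/128,1/16,1/8,1/4,1/2,1]  ⇒ 27/512
val_11 [BRRRRRBBRBB]  L=[0,1/32,3/64,13/256,27/512]  R=[7/128,1/16,1/8,1/4,1/2,1]  ⇒ 55/1024
val_12 [BRRRRRBBRBBB]  L=[0,1/32,3/64,13/256,27/512,55/1024]  R=[7/128,1/16,1/8,1/4,1/2,1]  ⇒ 111/2048
val_13 [BRRRRRBBRBBBR]  L=[0,1/32,3/64,13/256,27/512,55/1024]  R=[111/2048,7/128,1/16,1/8,1/4,1/2,1]  ⇒ 221/4096
val_14 [BRRRRRBBRBBBRR]  L=[0,1/32,3/64,13/256,27/512,55/1024]  R=[221/4096,111/2048,7/128,1/16,1/8,1/4,1/2,1]  ⇒ 441/8192
val_15 [BRRRRRBBRBBBRRR]  L=[0,1/32,3/64,13/256,27/512,55/1024]  R=[441/8192,221/4096,111/2048,7/128,1/16,1/8,1/4,1/2,1]  ⇒ 881/16384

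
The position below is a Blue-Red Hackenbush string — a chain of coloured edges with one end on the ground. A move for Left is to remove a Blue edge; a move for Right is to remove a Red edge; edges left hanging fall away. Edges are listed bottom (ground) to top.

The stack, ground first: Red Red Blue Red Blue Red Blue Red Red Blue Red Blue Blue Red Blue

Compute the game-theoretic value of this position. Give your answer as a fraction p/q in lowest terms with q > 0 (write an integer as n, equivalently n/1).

-13733/8192

R: Left { ∅ }, Right { 0 } -> simplest -1
RR: Left { ∅ }, Right { -1; 0 } -> simplest -2
RRB: Left { -2 }, Right { -1; 0 } -> simplest -3/2
RRBR: Left { -2 }, Right { -3/2; -1; 0 } -> simplest -7/4
RRBRB: Left { -2; -7/4 }, Right { -3/2; -1; 0 } -> simplest -13/8
RRBRBR: Left { -2; -7/4 }, Right { -13/8; -3/2; -1; 0 } -> simplest -27/16
RRBRBRB: Left { -2; -7/4; -27/16 }, Right { -13/8; -3/2; -1; 0 } -> simplest -53/32
RRBRBRBR: Left { -2; -7/4; -27/16 }, Right { -53/32; -13/8; -3/2; -1; 0 } -> simplest -107/64
RRBRBRBRR: Left { -2; -7/4; -27/16 }, Right { -107/64; -53/32; -13/8; -3/2; -1; 0 } -> simplest -215/128
RRBRBRBRRB: Left { -2; -7/4; -27/16; -215/128 }, Right { -107/64; -53/32; -13/8; -3/2; -1; 0 } -> simplest -429/256
RRBRBRBRRBR: Left { -2; -7/4; -27/16; -215/128 }, Right { -429/256; -107/64; -53/32; -13/8; -3/2; -1; 0 } -> simplest -859/512
RRBRBRBRRBRB: Left { -2; -7/4; -27/16; -215/128; -859/512 }, Right { -429/256; -107/64; -53/32; -13/8; -3/2; -1; 0 } -> simplest -1717/1024
RRBRBRBRRBRBB: Left { -2; -7/4; -27/16; -215/128; -859/512; -1717/1024 }, Right { -429/256; -107/64; -53/32; -13/8; -3/2; -1; 0 } -> simplest -3433/2048
RRBRBRBRRBRBBR: Left { -2; -7/4; -27/16; -215/128; -859/512; -1717/1024 }, Right { -3433/2048; -429/256; -107/64; -53/32; -13/8; -3/2; -1; 0 } -> simplest -6867/4096
RRBRBRBRRBRBBRB: Left { -2; -7/4; -27/16; -215/128; -859/512; -1717/1024; -6867/4096 }, Right { -3433/2048; -429/256; -107/64; -53/32; -13/8; -3/2; -1; 0 } -> simplest -13733/8192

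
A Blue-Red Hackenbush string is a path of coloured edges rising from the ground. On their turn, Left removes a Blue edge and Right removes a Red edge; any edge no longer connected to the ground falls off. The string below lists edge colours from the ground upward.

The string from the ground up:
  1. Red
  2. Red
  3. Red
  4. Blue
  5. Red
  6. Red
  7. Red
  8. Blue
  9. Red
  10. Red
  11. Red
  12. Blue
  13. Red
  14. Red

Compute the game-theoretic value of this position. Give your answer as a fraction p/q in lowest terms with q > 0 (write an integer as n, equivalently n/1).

Build val(s[:k]) for k = 1..14, string s = Red Red Red Blue Red Red Red Blue Red Red Red Blue Red Red.
val(R) = { · | 0 } ⇒ -1
val(RR) = { · | -1,0 } ⇒ -2
val(RRR) = { · | -2,-1,0 } ⇒ -3
val(RRRB) = { -3 | -2,-1,0 } ⇒ -5/2
val(RRRBR) = { -3 | -5/2,-2,-1,0 } ⇒ -11/4
val(RRRBRR) = { -3 | -11/4,-5/2,-2,-1,0 } ⇒ -23/8
val(RRRBRRR) = { -3 | -23/8,-11/4,-5/2,-2,-1,0 } ⇒ -47/16
val(RRRBRRRB) = { -3,-47/16 | -23/8,-11/4,-5/2,-2,-1,0 } ⇒ -93/32
val(RRRBRRRBR) = { -3,-47/16 | -93/32,-23/8,-11/4,-5/2,-2,-1,0 } ⇒ -187/64
val(RRRBRRRBRR) = { -3,-47/16 | -187/64,-93/32,-23/8,-11/4,-5/2,-2,-1,0 } ⇒ -375/128
val(RRRBRRRBRRR) = { -3,-47/16 | -375/128,-187/64,-93/32,-23/8,-11/4,-5/2,-2,-1,0 } ⇒ -751/256
val(RRRBRRRBRRRB) = { -3,-47/16,-751/256 | -375/128,-187/64,-93/32,-23/8,-11/4,-5/2,-2,-1,0 } ⇒ -1501/512
val(RRRBRRRBRRRBR) = { -3,-47/16,-751/256 | -1501/512,-375/128,-187/64,-93/32,-23/8,-11/4,-5/2,-2,-1,0 } ⇒ -3003/1024
val(RRRBRRRBRRRBRR) = { -3,-47/16,-751/256 | -3003/1024,-1501/512,-375/128,-187/64,-93/32,-23/8,-11/4,-5/2,-2,-1,0 } ⇒ -6007/2048

-6007/2048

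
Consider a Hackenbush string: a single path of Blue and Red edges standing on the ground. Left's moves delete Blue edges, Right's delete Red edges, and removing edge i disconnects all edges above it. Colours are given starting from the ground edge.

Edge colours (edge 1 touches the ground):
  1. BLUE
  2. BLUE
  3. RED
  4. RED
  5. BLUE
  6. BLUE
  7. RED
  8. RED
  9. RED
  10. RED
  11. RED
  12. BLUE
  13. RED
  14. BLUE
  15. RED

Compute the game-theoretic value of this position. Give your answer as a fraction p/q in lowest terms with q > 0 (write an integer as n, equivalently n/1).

11285/8192

B: Left { 0 }, Right { — } — simplest 1
BB: Left { 0,1 }, Right { — } — simplest 2
BBR: Left { 0,1 }, Right { 2 } — simplest 3/2
BBRR: Left { 0,1 }, Right { 3/2,2 } — simplest 5/4
BBRRB: Left { 0,1,5/4 }, Right { 3/2,2 } — simplest 11/8
BBRRBB: Left { 0,1,5/4,11/8 }, Right { 3/2,2 } — simplest 23/16
BBRRBBR: Left { 0,1,5/4,11/8 }, Right { 23/16,3/2,2 } — simplest 45/32
BBRRBBRR: Left { 0,1,5/4,11/8 }, Right { 45/32,23/16,3/2,2 } — simplest 89/64
BBRRBBRRR: Left { 0,1,5/4,11/8 }, Right { 89/64,45/32,23/16,3/2,2 } — simplest 177/128
BBRRBBRRRR: Left { 0,1,5/4,11/8 }, Right { 177/128,89/64,45/32,23/16,3/2,2 } — simplest 353/256
BBRRBBRRRRR: Left { 0,1,5/4,11/8 }, Right { 353/256,177/128,89/64,45/32,23/16,3/2,2 } — simplest 705/512
BBRRBBRRRRRB: Left { 0,1,5/4,11/8,705/512 }, Right { 353/256,177/128,89/64,45/32,23/16,3/2,2 } — simplest 1411/1024
BBRRBBRRRRRBR: Left { 0,1,5/4,11/8,705/512 }, Right { 1411/1024,353/256,177/128,89/64,45/32,23/16,3/2,2 } — simplest 2821/2048
BBRRBBRRRRRBRB: Left { 0,1,5/4,11/8,705/512,2821/2048 }, Right { 1411/1024,353/256,177/128,89/64,45/32,23/16,3/2,2 } — simplest 5643/4096
BBRRBBRRRRRBRBR: Left { 0,1,5/4,11/8,705/512,2821/2048 }, Right { 5643/4096,1411/1024,353/256,177/128,89/64,45/32,23/16,3/2,2 } — simplest 11285/8192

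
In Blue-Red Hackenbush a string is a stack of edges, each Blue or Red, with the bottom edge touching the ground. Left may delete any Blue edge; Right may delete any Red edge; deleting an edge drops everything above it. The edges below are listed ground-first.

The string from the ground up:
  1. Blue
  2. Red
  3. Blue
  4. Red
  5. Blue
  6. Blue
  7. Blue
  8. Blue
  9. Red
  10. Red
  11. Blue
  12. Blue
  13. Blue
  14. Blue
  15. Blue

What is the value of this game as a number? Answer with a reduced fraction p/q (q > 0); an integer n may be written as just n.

edge 1 of 15 (Blue): { 0 | ∅ } so 1
edge 2 of 15 (Red): { 0 | 1 } so 1/2
edge 3 of 15 (Blue): { 0 1/2 | 1 } so 3/4
edge 4 of 15 (Red): { 0 1/2 | 3/4 1 } so 5/8
edge 5 of 15 (Blue): { 0 1/2 5/8 | 3/4 1 } so 11/16
edge 6 of 15 (Blue): { 0 1/2 5/8 11/16 | 3/4 1 } so 23/32
edge 7 of 15 (Blue): { 0 1/2 5/8 11/16 23/32 | 3/4 1 } so 47/64
edge 8 of 15 (Blue): { 0 1/2 5/8 11/16 23/32 47/64 | 3/4 1 } so 95/128
edge 9 of 15 (Red): { 0 1/2 5/8 11/16 23/32 47/64 | 95/128 3/4 1 } so 189/256
edge 10 of 15 (Red): { 0 1/2 5/8 11/16 23/32 47/64 | 189/256 95/128 3/4 1 } so 377/512
edge 11 of 15 (Blue): { 0 1/2 5/8 11/16 23/32 47/64 377/512 | 189/256 95/128 3/4 1 } so 755/1024
edge 12 of 15 (Blue): { 0 1/2 5/8 11/16 23/32 47/64 377/512 755/1024 | 189/256 95/128 3/4 1 } so 1511/2048
edge 13 of 15 (Blue): { 0 1/2 5/8 11/16 23/32 47/64 377/512 755/1024 1511/2048 | 189/256 95/128 3/4 1 } so 3023/4096
edge 14 of 15 (Blue): { 0 1/2 5/8 11/16 23/32 47/64 377/512 755/1024 1511/2048 3023/4096 | 189/256 95/128 3/4 1 } so 6047/8192
edge 15 of 15 (Blue): { 0 1/2 5/8 11/16 23/32 47/64 377/512 755/1024 1511/2048 3023/4096 6047/8192 | 189/256 95/128 3/4 1 } so 12095/16384

12095/16384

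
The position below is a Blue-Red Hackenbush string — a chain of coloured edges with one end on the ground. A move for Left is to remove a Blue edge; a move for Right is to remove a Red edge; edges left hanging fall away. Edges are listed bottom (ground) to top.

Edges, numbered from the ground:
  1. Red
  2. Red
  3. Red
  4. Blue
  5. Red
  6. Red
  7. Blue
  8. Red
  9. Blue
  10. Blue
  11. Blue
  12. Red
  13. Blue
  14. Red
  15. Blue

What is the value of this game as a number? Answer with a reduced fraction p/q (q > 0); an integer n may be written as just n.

-11541/4096

Prefix values for Red Red Red Blue Red Red Blue Red Blue Blue Blue Red Blue Red Blue via {L|R} + simplicity:
1 of 15 · R · max L −∞ · min R 0 so -1
2 of 15 · RR · max L −∞ · min R -1 so -2
3 of 15 · RRR · max L −∞ · min R -2 so -3
4 of 15 · RRRB · max L -3 · min R -2 so -5/2
5 of 15 · RRRBR · max L -3 · min R -5/2 so -11/4
6 of 15 · RRRBRR · max L -3 · min R -11/4 so -23/8
7 of 15 · RRRBRRB · max L -23/8 · min R -11/4 so -45/16
8 of 15 · RRRBRRBR · max L -23/8 · min R -45/16 so -91/32
9 of 15 · RRRBRRBRB · max L -91/32 · min R -45/16 so -181/64
10 of 15 · RRRBRRBRBB · max L -181/64 · min R -45/16 so -361/128
11 of 15 · RRRBRRBRBBB · max L -361/128 · min R -45/16 so -721/256
12 of 15 · RRRBRRBRBBBR · max L -361/128 · min R -721/256 so -1443/512
13 of 15 · RRRBRRBRBBBRB · max L -1443/512 · min R -721/256 so -2885/1024
14 of 15 · RRRBRRBRBBBRBR · max L -1443/512 · min R -2885/1024 so -5771/2048
15 of 15 · RRRBRRBRBBBRBRB · max L -5771/2048 · min R -2885/1024 so -11541/4096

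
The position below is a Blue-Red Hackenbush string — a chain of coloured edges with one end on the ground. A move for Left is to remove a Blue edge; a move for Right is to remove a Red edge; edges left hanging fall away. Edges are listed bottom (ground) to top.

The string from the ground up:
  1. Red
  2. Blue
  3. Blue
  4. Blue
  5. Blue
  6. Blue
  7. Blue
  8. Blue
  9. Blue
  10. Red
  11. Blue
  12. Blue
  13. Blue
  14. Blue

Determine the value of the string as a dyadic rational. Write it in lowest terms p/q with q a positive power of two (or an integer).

Recurse on prefixes of the 14-edge string Red Blue Blue Blue Blue Blue Blue Blue Blue Red Blue Blue Blue Blue:
g(R) = { · | 0 } — -1
g(RB) = { -1 | 0 } — -1/2
g(RBB) = { -1 -1/2 | 0 } — -1/4
g(RBBB) = { -1 -1/2 -1/4 | 0 } — -1/8
g(RBBBB) = { -1 -1/2 -1/4 -1/8 | 0 } — -1/16
g(RBBBBB) = { -1 -1/2 -1/4 -1/8 -1/16 | 0 } — -1/32
g(RBBBBBB) = { -1 -1/2 -1/4 -1/8 -1/16 -1/32 | 0 } — -1/64
g(RBBBBBBB) = { -1 -1/2 -1/4 -1/8 -1/16 -1/32 -1/64 | 0 } — -1/128
g(RBBBBBBBB) = { -1 -1/2 -1/4 -1/8 -1/16 -1/32 -1/64 -1/128 | 0 } — -1/256
g(RBBBBBBBBR) = { -1 -1/2 -1/4 -1/8 -1/16 -1/32 -1/64 -1/128 | -1/256 0 } — -3/512
g(RBBBBBBBBRB) = { -1 -1/2 -1/4 -1/8 -1/16 -1/32 -1/64 -1/128 -3/512 | -1/256 0 } — -5/1024
g(RBBBBBBBBRBB) = { -1 -1/2 -1/4 -1/8 -1/16 -1/32 -1/64 -1/128 -3/512 -5/1024 | -1/256 0 } — -9/2048
g(RBBBBBBBBRBBB) = { -1 -1/2 -1/4 -1/8 -1/16 -1/32 -1/64 -1/128 -3/512 -5/1024 -9/2048 | -1/256 0 } — -17/4096
g(RBBBBBBBBRBBBB) = { -1 -1/2 -1/4 -1/8 -1/16 -1/32 -1/64 -1/128 -3/512 -5/1024 -9/2048 -17/4096 | -1/256 0 } — -33/8192

-33/8192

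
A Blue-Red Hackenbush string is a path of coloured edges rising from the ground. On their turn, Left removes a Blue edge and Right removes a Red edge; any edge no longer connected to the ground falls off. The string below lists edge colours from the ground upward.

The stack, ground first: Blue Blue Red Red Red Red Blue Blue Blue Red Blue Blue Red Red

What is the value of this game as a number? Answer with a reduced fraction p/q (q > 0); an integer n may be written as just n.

B: Left { 0 }, Right {  } = simplest 1
BB: Left { 0,1 }, Right {  } = simplest 2
BBR: Left { 0,1 }, Right { 2 } = simplest 3/2
BBRR: Left { 0,1 }, Right { 3/2,2 } = simplest 5/4
BBRRR: Left { 0,1 }, Right { 5/4,3/2,2 } = simplest 9/8
BBRRRR: Left { 0,1 }, Right { 9/8,5/4,3/2,2 } = simplest 17/16
BBRRRRB: Left { 0,1,17/16 }, Right { 9/8,5/4,3/2,2 } = simplest 35/32
BBRRRRBB: Left { 0,1,17/16,35/32 }, Right { 9/8,5/4,3/2,2 } = simplest 71/64
BBRRRRBBB: Left { 0,1,17/16,35/32,71/64 }, Right { 9/8,5/4,3/2,2 } = simplest 143/128
BBRRRRBBBR: Left { 0,1,17/16,35/32,71/64 }, Right { 143/128,9/8,5/4,3/2,2 } = simplest 285/256
BBRRRRBBBRB: Left { 0,1,17/16,35/32,71/64,285/256 }, Right { 143/128,9/8,5/4,3/2,2 } = simplest 571/512
BBRRRRBBBRBB: Left { 0,1,17/16,35/32,71/64,285/256,571/512 }, Right { 143/128,9/8,5/4,3/2,2 } = simplest 1143/1024
BBRRRRBBBRBBR: Left { 0,1,17/16,35/32,71/64,285/256,571/512 }, Right { 1143/1024,143/128,9/8,5/4,3/2,2 } = simplest 2285/2048
BBRRRRBBBRBBRR: Left { 0,1,17/16,35/32,71/64,285/256,571/512 }, Right { 2285/2048,1143/1024,143/128,9/8,5/4,3/2,2 } = simplest 4569/4096

4569/4096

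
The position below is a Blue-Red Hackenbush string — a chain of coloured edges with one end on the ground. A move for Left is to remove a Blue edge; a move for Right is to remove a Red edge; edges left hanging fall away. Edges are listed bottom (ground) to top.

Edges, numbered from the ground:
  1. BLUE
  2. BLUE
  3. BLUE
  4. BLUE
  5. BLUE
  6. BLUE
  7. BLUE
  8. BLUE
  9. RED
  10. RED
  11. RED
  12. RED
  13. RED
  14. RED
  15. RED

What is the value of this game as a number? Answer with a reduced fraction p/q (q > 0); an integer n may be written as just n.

B: Left { 0 }, Right {  } = simplest 1
BB: Left { 0, 1 }, Right {  } = simplest 2
BBB: Left { 0, 1, 2 }, Right {  } = simplest 3
BBBB: Left { 0, 1, 2, 3 }, Right {  } = simplest 4
BBBBB: Left { 0, 1, 2, 3, 4 }, Right {  } = simplest 5
BBBBBB: Left { 0, 1, 2, 3, 4, 5 }, Right {  } = simplest 6
BBBBBBB: Left { 0, 1, 2, 3, 4, 5, 6 }, Right {  } = simplest 7
BBBBBBBB: Left { 0, 1, 2, 3, 4, 5, 6, 7 }, Right {  } = simplest 8
BBBBBBBBR: Left { 0, 1, 2, 3, 4, 5, 6, 7 }, Right { 8 } = simplest 15/2
BBBBBBBBRR: Left { 0, 1, 2, 3, 4, 5, 6, 7 }, Right { 15/2, 8 } = simplest 29/4
BBBBBBBBRRR: Left { 0, 1, 2, 3, 4, 5, 6, 7 }, Right { 29/4, 15/2, 8 } = simplest 57/8
BBBBBBBBRRRR: Left { 0, 1, 2, 3, 4, 5, 6, 7 }, Right { 57/8, 29/4, 15/2, 8 } = simplest 113/16
BBBBBBBBRRRRR: Left { 0, 1, 2, 3, 4, 5, 6, 7 }, Right { 113/16, 57/8, 29/4, 15/2, 8 } = simplest 225/32
BBBBBBBBRRRRRR: Left { 0, 1, 2, 3, 4, 5, 6, 7 }, Right { 225/32, 113/16, 57/8, 29/4, 15/2, 8 } = simplest 449/64
BBBBBBBBRRRRRRR: Left { 0, 1, 2, 3, 4, 5, 6, 7 }, Right { 449/64, 225/32, 113/16, 57/8, 29/4, 15/2, 8 } = simplest 897/128

897/128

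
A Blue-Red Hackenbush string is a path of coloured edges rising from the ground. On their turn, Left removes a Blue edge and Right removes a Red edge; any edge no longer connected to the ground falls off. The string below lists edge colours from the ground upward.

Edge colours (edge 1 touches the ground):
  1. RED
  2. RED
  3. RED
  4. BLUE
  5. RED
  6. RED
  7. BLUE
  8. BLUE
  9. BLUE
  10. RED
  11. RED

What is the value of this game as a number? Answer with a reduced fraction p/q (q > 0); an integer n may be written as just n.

-711/256

value_1 [R]  L=[]  R=[0]  -> -1
value_2 [RR]  L=[]  R=[-1,0]  -> -2
value_3 [RRR]  L=[]  R=[-2,-1,0]  -> -3
value_4 [RRRB]  L=[-3]  R=[-2,-1,0]  -> -5/2
value_5 [RRRBR]  L=[-3]  R=[-5/2,-2,-1,0]  -> -11/4
value_6 [RRRBRR]  L=[-3]  R=[-11/4,-5/2,-2,-1,0]  -> -23/8
value_7 [RRRBRRB]  L=[-3,-23/8]  R=[-11/4,-5/2,-2,-1,0]  -> -45/16
value_8 [RRRBRRBB]  L=[-3,-23/8,-45/16]  R=[-11/4,-5/2,-2,-1,0]  -> -89/32
value_9 [RRRBRRBBB]  L=[-3,-23/8,-45/16,-89/32]  R=[-11/4,-5/2,-2,-1,0]  -> -177/64
value_10 [RRRBRRBBBR]  L=[-3,-23/8,-45/16,-89/32]  R=[-177/64,-11/4,-5/2,-2,-1,0]  -> -355/128
value_11 [RRRBRRBBBRR]  L=[-3,-23/8,-45/16,-89/32]  R=[-355/128,-177/64,-11/4,-5/2,-2,-1,0]  -> -711/256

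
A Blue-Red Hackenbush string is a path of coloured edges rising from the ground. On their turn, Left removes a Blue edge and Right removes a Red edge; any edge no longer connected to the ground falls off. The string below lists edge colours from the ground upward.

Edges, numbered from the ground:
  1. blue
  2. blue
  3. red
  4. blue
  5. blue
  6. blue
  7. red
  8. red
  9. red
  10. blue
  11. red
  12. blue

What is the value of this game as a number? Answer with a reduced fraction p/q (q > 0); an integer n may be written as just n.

1931/1024

Recurse on prefixes of the 12-edge string blue blue red blue blue blue red red red blue red blue:
v_1 [b]  L=[0]  R=[·]  — 1
v_2 [bb]  L=[0,1]  R=[·]  — 2
v_3 [bbr]  L=[0,1]  R=[2]  — 3/2
v_4 [bbrb]  L=[0,1,3/2]  R=[2]  — 7/4
v_5 [bbrbb]  L=[0,1,3/2,7/4]  R=[2]  — 15/8
v_6 [bbrbbb]  L=[0,1,3/2,7/4,15/8]  R=[2]  — 31/16
v_7 [bbrbbbr]  L=[0,1,3/2,7/4,15/8]  R=[31/16,2]  — 61/32
v_8 [bbrbbbrr]  L=[0,1,3/2,7/4,15/8]  R=[61/32,31/16,2]  — 121/64
v_9 [bbrbbbrrr]  L=[0,1,3/2,7/4,15/8]  R=[121/64,61/32,31/16,2]  — 241/128
v_10 [bbrbbbrrrb]  L=[0,1,3/2,7/4,15/8,241/128]  R=[121/64,61/32,31/16,2]  — 483/256
v_11 [bbrbbbrrrbr]  L=[0,1,3/2,7/4,15/8,241/128]  R=[483/256,121/64,61/32,31/16,2]  — 965/512
v_12 [bbrbbbrrrbrb]  L=[0,1,3/2,7/4,15/8,241/128,965/512]  R=[483/256,121/64,61/32,31/16,2]  — 1931/1024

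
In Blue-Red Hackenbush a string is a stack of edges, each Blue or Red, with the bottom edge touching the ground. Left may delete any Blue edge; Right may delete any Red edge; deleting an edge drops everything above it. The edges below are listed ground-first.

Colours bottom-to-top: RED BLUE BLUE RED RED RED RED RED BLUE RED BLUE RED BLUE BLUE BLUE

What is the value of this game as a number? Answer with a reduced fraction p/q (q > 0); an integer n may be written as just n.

-8017/16384

edge 1 of 15 (RED): {  | 0 } → -1
edge 2 of 15 (BLUE): { -1 | 0 } → -1/2
edge 3 of 15 (BLUE): { -1, -1/2 | 0 } → -1/4
edge 4 of 15 (RED): { -1, -1/2 | -1/4, 0 } → -3/8
edge 5 of 15 (RED): { -1, -1/2 | -3/8, -1/4, 0 } → -7/16
edge 6 of 15 (RED): { -1, -1/2 | -7/16, -3/8, -1/4, 0 } → -15/32
edge 7 of 15 (RED): { -1, -1/2 | -15/32, -7/16, -3/8, -1/4, 0 } → -31/64
edge 8 of 15 (RED): { -1, -1/2 | -31/64, -15/32, -7/16, -3/8, -1/4, 0 } → -63/128
edge 9 of 15 (BLUE): { -1, -1/2, -63/128 | -31/64, -15/32, -7/16, -3/8, -1/4, 0 } → -125/256
edge 10 of 15 (RED): { -1, -1/2, -63/128 | -125/256, -31/64, -15/32, -7/16, -3/8, -1/4, 0 } → -251/512
edge 11 of 15 (BLUE): { -1, -1/2, -63/128, -251/512 | -125/256, -31/64, -15/32, -7/16, -3/8, -1/4, 0 } → -501/1024
edge 12 of 15 (RED): { -1, -1/2, -63/128, -251/512 | -501/1024, -125/256, -31/64, -15/32, -7/16, -3/8, -1/4, 0 } → -1003/2048
edge 13 of 15 (BLUE): { -1, -1/2, -63/128, -251/512, -1003/2048 | -501/1024, -125/256, -31/64, -15/32, -7/16, -3/8, -1/4, 0 } → -2005/4096
edge 14 of 15 (BLUE): { -1, -1/2, -63/128, -251/512, -1003/2048, -2005/4096 | -501/1024, -125/256, -31/64, -15/32, -7/16, -3/8, -1/4, 0 } → -4009/8192
edge 15 of 15 (BLUE): { -1, -1/2, -63/128, -251/512, -1003/2048, -2005/4096, -4009/8192 | -501/1024, -125/256, -31/64, -15/32, -7/16, -3/8, -1/4, 0 } → -8017/16384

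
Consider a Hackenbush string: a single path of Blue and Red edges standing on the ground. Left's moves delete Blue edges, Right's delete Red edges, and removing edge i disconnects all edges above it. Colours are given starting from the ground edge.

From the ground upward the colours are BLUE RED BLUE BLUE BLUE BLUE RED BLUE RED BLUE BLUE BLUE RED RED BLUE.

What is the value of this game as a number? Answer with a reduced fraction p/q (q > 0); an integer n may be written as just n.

Prefix values for BLUE RED BLUE BLUE BLUE BLUE RED BLUE RED BLUE BLUE BLUE RED RED BLUE via {L|R} + simplicity:
B: Left { 0 }, Right { none } -> simplest 1
BR: Left { 0 }, Right { 1 } -> simplest 1/2
BRB: Left { 0, 1/2 }, Right { 1 } -> simplest 3/4
BRBB: Left { 0, 1/2, 3/4 }, Right { 1 } -> simplest 7/8
BRBBB: Left { 0, 1/2, 3/4, 7/8 }, Right { 1 } -> simplest 15/16
BRBBBB: Left { 0, 1/2, 3/4, 7/8, 15/16 }, Right { 1 } -> simplest 31/32
BRBBBBR: Left { 0, 1/2, 3/4, 7/8, 15/16 }, Right { 31/32, 1 } -> simplest 61/64
BRBBBBRB: Left { 0, 1/2, 3/4, 7/8, 15/16, 61/64 }, Right { 31/32, 1 } -> simplest 123/128
BRBBBBRBR: Left { 0, 1/2, 3/4, 7/8, 15/16, 61/64 }, Right { 123/128, 31/32, 1 } -> simplest 245/256
BRBBBBRBRB: Left { 0, 1/2, 3/4, 7/8, 15/16, 61/64, 245/256 }, Right { 123/128, 31/32, 1 } -> simplest 491/512
BRBBBBRBRBB: Left { 0, 1/2, 3/4, 7/8, 15/16, 61/64, 245/256, 491/512 }, Right { 123/128, 31/32, 1 } -> simplest 983/1024
BRBBBBRBRBBB: Left { 0, 1/2, 3/4, 7/8, 15/16, 61/64, 245/256, 491/512, 983/1024 }, Right { 123/128, 31/32, 1 } -> simplest 1967/2048
BRBBBBRBRBBBR: Left { 0, 1/2, 3/4, 7/8, 15/16, 61/64, 245/256, 491/512, 983/1024 }, Right { 1967/2048, 123/128, 31/32, 1 } -> simplest 3933/4096
BRBBBBRBRBBBRR: Left { 0, 1/2, 3/4, 7/8, 15/16, 61/64, 245/256, 491/512, 983/1024 }, Right { 3933/4096, 1967/2048, 123/128, 31/32, 1 } -> simplest 7865/8192
BRBBBBRBRBBBRRB: Left { 0, 1/2, 3/4, 7/8, 15/16, 61/64, 245/256, 491/512, 983/1024, 7865/8192 }, Right { 3933/4096, 1967/2048, 123/128, 31/32, 1 } -> simplest 15731/16384

15731/16384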